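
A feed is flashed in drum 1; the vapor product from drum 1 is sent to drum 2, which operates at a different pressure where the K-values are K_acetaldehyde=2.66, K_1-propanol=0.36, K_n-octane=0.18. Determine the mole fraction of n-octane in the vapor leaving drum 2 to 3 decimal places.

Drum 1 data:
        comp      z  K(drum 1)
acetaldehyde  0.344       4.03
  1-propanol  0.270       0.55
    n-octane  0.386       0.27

y_n-octane (drum 2) = 0.064

Drum 1:
Iterate (Newton) starting at ψ₁ = 0.5:
  ψ₁ = 0.500: g = -0.1861, g' = -1.100 → ψ₁ = 0.331
  ψ₁ = 0.331: g = 0.0062, g' = -1.221 → ψ₁ = 0.336
Converged at ψ₁ = 0.336.
Drum-1 compositions:
  acetaldehyde: x = 0.170, y = 0.687
  1-propanol: x = 0.318, y = 0.175
  n-octane: x = 0.511, y = 0.138
Drum-2 feed = drum-1 vapor: z₂ = (0.6870, 0.1750, 0.1381).
Drum 2:
Iterate (Newton) starting at ψ₂ = 0.47:
  ψ₂ = 0.470: g = 0.2962, g' = -0.990 → ψ₂ = 0.769
  ψ₂ = 0.769: g = -0.0264, g' = -1.324 → ψ₂ = 0.749
Converged at ψ₂ = 0.749.
  acetaldehyde: x = 0.306, y = 0.815
  1-propanol: x = 0.336, y = 0.121
  n-octane: x = 0.358, y = 0.064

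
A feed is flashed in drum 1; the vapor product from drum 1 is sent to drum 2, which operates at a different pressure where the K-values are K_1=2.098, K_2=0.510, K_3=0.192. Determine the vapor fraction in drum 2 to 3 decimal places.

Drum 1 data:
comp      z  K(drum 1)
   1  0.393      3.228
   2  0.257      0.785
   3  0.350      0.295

Drum 1:
Iterate (Newton) starting at ψ₁ = 0.5:
  ψ₁ = 0.500: g = -0.0288, g' = -0.866 → ψ₁ = 0.467
Converged at ψ₁ = 0.467.
Drum-1 compositions:
  1: x = 0.193, y = 0.622
  2: x = 0.286, y = 0.224
  3: x = 0.522, y = 0.154
Drum-2 feed = drum-1 vapor: z₂ = (0.6219, 0.2243, 0.1539).
Drum 2:
Let ψ₂ = V/F and solve Σ zᵢ(Kᵢ−1)/(1+ψ₂(Kᵢ−1)) = 0.
Check two-phase: ΣzᵢKᵢ = 1.449 > 1 and Σzᵢ/Kᵢ = 1.538 > 1, so g(0) = 0.449 > 0 and g(1) = -0.538 < 0.
Iterate (Newton) starting at ψ₂ = 0.5:
  ψ₂ = 0.500: g = 0.0866, g' = -0.690 → ψ₂ = 0.626
  ψ₂ = 0.626: g = -0.0051, g' = -0.786 → ψ₂ = 0.619
Converged at ψ₂ = 0.619.
  1: x = 0.370, y = 0.777
  2: x = 0.322, y = 0.164
  3: x = 0.308, y = 0.059

V/F (drum 2) = 0.619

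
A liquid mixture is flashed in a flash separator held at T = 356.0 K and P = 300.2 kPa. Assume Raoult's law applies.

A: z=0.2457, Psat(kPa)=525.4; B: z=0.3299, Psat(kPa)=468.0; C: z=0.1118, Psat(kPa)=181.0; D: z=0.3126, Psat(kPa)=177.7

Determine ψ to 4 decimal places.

Raoult's law: Kᵢ = Pᵢˢᵃᵗ/P = Pᵢˢᵃᵗ/300.2.
  K_A = 525.4/300.2 = 1.750167, K_B = 468.0/300.2 = 1.558961, K_C = 181.0/300.2 = 0.602931, K_D = 177.7/300.2 = 0.591939
Let ψ = V/F and solve Σ zᵢ(Kᵢ−1)/(1+ψ(Kᵢ−1)) = 0.
g(0) = ΣzᵢKᵢ − 1 = 0.1968 and g(1) = 1 − Σzᵢ/Kᵢ = -0.0655, so a root lies in (0, 1).
Newton–Raphson from ψ = 0.5:
  ψ = 0.5000: g = 0.06252, g' = -0.2457 → ψ = 0.7545
  ψ = 0.7545: g = -0.00027, g' = -0.2520 → ψ = 0.7534
Converged at ψ = 0.7534.

ψ = 0.7534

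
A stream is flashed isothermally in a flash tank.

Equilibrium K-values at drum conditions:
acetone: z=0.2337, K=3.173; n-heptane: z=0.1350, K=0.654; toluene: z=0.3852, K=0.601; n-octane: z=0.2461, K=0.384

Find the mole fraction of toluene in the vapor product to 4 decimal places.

y_toluene = 0.2467

Rachford–Rice: g(ψ) = Σ zᵢ(Kᵢ−1)/(1+ψ(Kᵢ−1)) = 0.
Check two-phase: ΣzᵢKᵢ = 1.1558 > 1 and Σzᵢ/Kᵢ = 1.5619 > 1, so g(0) = 0.1558 > 0 and g(1) = -0.5619 < 0.
Newton iteration, ψ⁰ = 0.55:
  ψ = 0.5500: g = -0.25253, g' = -0.5679 → ψ = 0.1053
  ψ = 0.1053: g = 0.04220, g' = -0.9217 → ψ = 0.1511
  ψ = 0.1511: g = 0.00228, g' = -0.8263 → ψ = 0.1539
Converged at ψ = 0.1539.
Compositions from xᵢ = zᵢ/(1+ψ(Kᵢ−1)), yᵢ = Kᵢxᵢ:
  acetone: x = 0.1751, y = 0.5557
  n-heptane: x = 0.1426, y = 0.0933
  toluene: x = 0.4104, y = 0.2467
  n-octane: x = 0.2719, y = 0.1044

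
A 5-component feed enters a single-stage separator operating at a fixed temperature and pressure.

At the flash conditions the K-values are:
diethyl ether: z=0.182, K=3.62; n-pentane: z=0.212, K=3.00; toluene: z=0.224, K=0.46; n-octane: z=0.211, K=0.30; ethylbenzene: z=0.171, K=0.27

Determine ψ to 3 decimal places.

Iterate (Newton) starting at ψ = 0.5:
  ψ = 0.500: g = -0.1711, g' = -1.039 → ψ = 0.335
  ψ = 0.335: g = 0.0015, g' = -1.091 → ψ = 0.337
Converged at ψ = 0.337.

ψ = 0.337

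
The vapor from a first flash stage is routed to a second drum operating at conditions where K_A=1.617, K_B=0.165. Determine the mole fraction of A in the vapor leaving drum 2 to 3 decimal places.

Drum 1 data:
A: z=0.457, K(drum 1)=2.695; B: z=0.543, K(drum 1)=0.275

Drum 1:
Rachford–Rice: g(ψ₁) = Σ zᵢ(Kᵢ−1)/(1+ψ₁(Kᵢ−1)) = 0.
Feasibility: ΣzᵢKᵢ = 1.381, Σzᵢ/Kᵢ = 2.144 — both > 1, two phases present.
Binary case is linear: z₁(K₁−1)(1+ψ₁(K₂−1)) + z₂(K₂−1)(1+ψ₁(K₁−1)) = 0
⇒ ψ₁ = [z₁(K₁−1)+z₂(K₂−1)] / [−(K₁−1)(K₂−1)] = 0.3809/1.2289 = 0.310
Drum-1 compositions:
  A: x = 0.300, y = 0.807
  B: x = 0.700, y = 0.193
Drum-2 feed = drum-1 vapor: z₂ = (0.8074, 0.1926).
Drum 2:
Material balance + equilibrium reduce to Σ zᵢ(Kᵢ−1)/(1+ψ₂(Kᵢ−1)) = 0.
g(0) = ΣzᵢKᵢ − 1 = 0.337 and g(1) = 1 − Σzᵢ/Kᵢ = -0.667, so a root lies in (0, 1).
Iterate (Newton) starting at ψ₂ = 0.5:
  ψ₂ = 0.500: g = 0.1046, g' = -0.575 → ψ₂ = 0.682
  ψ₂ = 0.682: g = -0.0228, g' = -0.876 → ψ₂ = 0.656
  ψ₂ = 0.656: g = -0.0009, g' = -0.812 → ψ₂ = 0.655
Converged at ψ₂ = 0.655.
  A: x = 0.575, y = 0.930
  B: x = 0.425, y = 0.070

y_A (drum 2) = 0.930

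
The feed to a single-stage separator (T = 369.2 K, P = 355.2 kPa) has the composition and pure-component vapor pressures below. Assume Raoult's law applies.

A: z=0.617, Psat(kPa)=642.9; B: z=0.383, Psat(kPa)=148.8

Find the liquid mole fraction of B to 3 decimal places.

Raoult's law: Kᵢ = Pᵢˢᵃᵗ/P = Pᵢˢᵃᵗ/355.2.
  K_A = 642.9/355.2 = 1.80997, K_B = 148.8/355.2 = 0.41892
Rachford–Rice: g(β) = Σ zᵢ(Kᵢ−1)/(1+β(Kᵢ−1)) = 0.
Check two-phase: ΣzᵢKᵢ = 1.277 > 1 and Σzᵢ/Kᵢ = 1.255 > 1, so g(0) = 0.277 > 0 and g(1) = -0.255 < 0.
Binary case is linear: z₁(K₁−1)(1+β(K₂−1)) + z₂(K₂−1)(1+β(K₁−1)) = 0
⇒ β = [z₁(K₁−1)+z₂(K₂−1)] / [−(K₁−1)(K₂−1)] = 0.2772/0.4707 = 0.589
Compositions from xᵢ = zᵢ/(1+β(Kᵢ−1)), yᵢ = Kᵢxᵢ:
  A: x = 0.418, y = 0.756
  B: x = 0.582, y = 0.244

x_B = 0.582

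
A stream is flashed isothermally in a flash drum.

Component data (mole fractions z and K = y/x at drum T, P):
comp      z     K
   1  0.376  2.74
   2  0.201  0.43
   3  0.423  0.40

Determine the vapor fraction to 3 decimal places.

Iterate (Newton) starting at ψ = 0.44:
  ψ = 0.440: g = -0.1272, g' = -0.763 → ψ = 0.273
  ψ = 0.273: g = 0.0042, g' = -0.832 → ψ = 0.278
Converged at ψ = 0.278.

ψ = 0.278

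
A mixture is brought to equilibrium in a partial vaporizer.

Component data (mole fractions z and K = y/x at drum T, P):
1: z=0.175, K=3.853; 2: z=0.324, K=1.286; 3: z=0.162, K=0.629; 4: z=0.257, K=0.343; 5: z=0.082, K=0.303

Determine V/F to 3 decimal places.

Rachford–Rice: g(V/F) = Σ zᵢ(Kᵢ−1)/(1+V/F(Kᵢ−1)) = 0.
Check two-phase: ΣzᵢKᵢ = 1.306 > 1 and Σzᵢ/Kᵢ = 1.575 > 1, so g(0) = 0.306 > 0 and g(1) = -0.575 < 0.
Newton iteration, V/F⁰ = 0.5:
  V/F = 0.500: g = -0.1261, g' = -0.636 → V/F = 0.302
  V/F = 0.302: g = 0.0031, g' = -0.699 → V/F = 0.306
Converged at V/F = 0.306.

V/F = 0.306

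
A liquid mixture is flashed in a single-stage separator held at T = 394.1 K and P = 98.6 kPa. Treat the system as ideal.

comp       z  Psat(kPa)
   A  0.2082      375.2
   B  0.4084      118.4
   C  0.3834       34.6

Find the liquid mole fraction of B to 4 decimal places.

x_B = 0.3765

Raoult's law: Kᵢ = Pᵢˢᵃᵗ/P = Pᵢˢᵃᵗ/98.6.
  K_A = 375.2/98.6 = 3.805274, K_B = 118.4/98.6 = 1.200811, K_C = 34.6/98.6 = 0.350913
Newton–Raphson from β = 0.5:
  β = 0.5000: g = -0.05081, g' = -0.6515 → β = 0.4220
  β = 0.4220: g = 0.00031, g' = -0.6639 → β = 0.4225
Converged at β = 0.4225.
Compositions from xᵢ = zᵢ/(1+β(Kᵢ−1)), yᵢ = Kᵢxᵢ:
  A: x = 0.0953, y = 0.3626
  B: x = 0.3765, y = 0.4521
  C: x = 0.5283, y = 0.1854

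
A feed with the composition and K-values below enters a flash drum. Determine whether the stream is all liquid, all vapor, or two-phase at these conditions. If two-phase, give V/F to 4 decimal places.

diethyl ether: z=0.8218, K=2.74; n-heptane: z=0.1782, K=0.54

ΣzᵢKᵢ = 2.3480; Σzᵢ/Kᵢ = 0.6299.
Since Σzᵢ/Kᵢ < 1 the mixture is above its dew point — single vapor phase.

all vapor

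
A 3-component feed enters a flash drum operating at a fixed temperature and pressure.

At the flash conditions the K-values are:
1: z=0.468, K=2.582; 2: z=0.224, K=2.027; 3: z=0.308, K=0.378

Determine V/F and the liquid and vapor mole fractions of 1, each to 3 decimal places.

Rachford–Rice: g(V/F) = Σ zᵢ(Kᵢ−1)/(1+V/F(Kᵢ−1)) = 0.
g(0) = ΣzᵢKᵢ − 1 = 0.779 and g(1) = 1 − Σzᵢ/Kᵢ = -0.107, so a root lies in (0, 1).
Iterate (Newton) starting at V/F = 0.44:
  V/F = 0.440: g = 0.3312, g' = -0.745 → V/F = 0.885
  V/F = 0.885: g = 0.0033, g' = -0.857 → V/F = 0.888
Converged at V/F = 0.888.
Compositions from xᵢ = zᵢ/(1+V/F(Kᵢ−1)), yᵢ = Kᵢxᵢ:
  1: x = 0.195, y = 0.502
  2: x = 0.117, y = 0.237
  3: x = 0.688, y = 0.260

V/F = 0.888, x_1 = 0.195, y_1 = 0.502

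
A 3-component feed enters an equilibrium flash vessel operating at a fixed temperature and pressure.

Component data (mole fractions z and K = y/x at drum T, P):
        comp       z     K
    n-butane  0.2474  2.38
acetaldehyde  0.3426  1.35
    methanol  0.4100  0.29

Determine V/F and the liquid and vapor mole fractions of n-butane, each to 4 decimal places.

V/F = 0.2669, x_n-butane = 0.1808, y_n-butane = 0.4303

Material balance + equilibrium reduce to Σ zᵢ(Kᵢ−1)/(1+V/F(Kᵢ−1)) = 0.
g(0) = ΣzᵢKᵢ − 1 = 0.1702 and g(1) = 1 − Σzᵢ/Kᵢ = -0.7715, so a root lies in (0, 1).
Newton iteration, V/F⁰ = 0.5:
  V/F = 0.5000: g = -0.14725, g' = -0.6922 → V/F = 0.2873
  V/F = 0.2873: g = -0.01224, g' = -0.6024 → V/F = 0.2669
Converged at V/F = 0.2669.
Compositions from xᵢ = zᵢ/(1+V/F(Kᵢ−1)), yᵢ = Kᵢxᵢ:
  n-butane: x = 0.1808, y = 0.4303
  acetaldehyde: x = 0.3133, y = 0.4230
  methanol: x = 0.5059, y = 0.1467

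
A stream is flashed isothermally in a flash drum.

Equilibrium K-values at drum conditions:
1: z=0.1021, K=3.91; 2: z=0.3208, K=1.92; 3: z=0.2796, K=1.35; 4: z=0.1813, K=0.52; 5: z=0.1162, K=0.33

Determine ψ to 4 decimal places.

ψ = 0.8478

Newton iteration, ψ⁰ = 0.5:
  ψ = 0.5000: g = 0.17488, g' = -0.4859 → ψ = 0.8599
  ψ = 0.8599: g = -0.00703, g' = -0.5868 → ψ = 0.8479
  ψ = 0.8479: g = -0.00006, g' = -0.5764 → ψ = 0.8478
Converged at ψ = 0.8478.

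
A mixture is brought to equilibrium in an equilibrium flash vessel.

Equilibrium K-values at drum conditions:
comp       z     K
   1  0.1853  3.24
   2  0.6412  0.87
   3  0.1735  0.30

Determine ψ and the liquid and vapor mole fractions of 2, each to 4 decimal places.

Material balance + equilibrium reduce to Σ zᵢ(Kᵢ−1)/(1+ψ(Kᵢ−1)) = 0.
g(0) = ΣzᵢKᵢ − 1 = 0.2103 and g(1) = 1 − Σzᵢ/Kᵢ = -0.3725, so a root lies in (0, 1).
Newton–Raphson from ψ = 0.55:
  ψ = 0.5500: g = -0.10129, g' = -0.4240 → ψ = 0.3111
  ψ = 0.3111: g = 0.00248, g' = -0.4736 → ψ = 0.3163
  ψ = 0.3163: g = 0.00001, g' = -0.4705 → ψ = 0.3164
Converged at ψ = 0.3164.
Compositions from xᵢ = zᵢ/(1+ψ(Kᵢ−1)), yᵢ = Kᵢxᵢ:
  1: x = 0.1084, y = 0.3514
  2: x = 0.6687, y = 0.5818
  3: x = 0.2228, y = 0.0669

ψ = 0.3164, x_2 = 0.6687, y_2 = 0.5818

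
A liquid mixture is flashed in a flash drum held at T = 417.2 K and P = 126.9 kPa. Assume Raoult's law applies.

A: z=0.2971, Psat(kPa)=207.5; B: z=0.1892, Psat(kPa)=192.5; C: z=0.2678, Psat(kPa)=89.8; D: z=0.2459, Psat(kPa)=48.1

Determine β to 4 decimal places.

β = 0.1950

Raoult's law: Kᵢ = Pᵢˢᵃᵗ/P = Pᵢˢᵃᵗ/126.9.
  K_A = 207.5/126.9 = 1.635146, K_B = 192.5/126.9 = 1.516942, K_C = 89.8/126.9 = 0.707644, K_D = 48.1/126.9 = 0.379039
Rachford–Rice: g(β) = Σ zᵢ(Kᵢ−1)/(1+β(Kᵢ−1)) = 0.
Check two-phase: ΣzᵢKᵢ = 1.0555 > 1 and Σzᵢ/Kᵢ = 1.3336 > 1, so g(0) = 0.0555 > 0 and g(1) = -0.3336 < 0.
Newton–Raphson from β = 0.41:
  β = 0.4100: g = -0.06339, g' = -0.3101 → β = 0.2056
  β = 0.2056: g = -0.00302, g' = -0.2856 → β = 0.1950
Converged at β = 0.1950.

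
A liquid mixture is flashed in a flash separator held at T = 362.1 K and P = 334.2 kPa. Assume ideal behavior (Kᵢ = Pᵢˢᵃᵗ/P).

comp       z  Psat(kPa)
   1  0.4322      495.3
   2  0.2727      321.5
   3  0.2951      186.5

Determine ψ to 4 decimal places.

ψ = 0.4365

Raoult's law: Kᵢ = Pᵢˢᵃᵗ/P = Pᵢˢᵃᵗ/334.2.
  K_1 = 495.3/334.2 = 1.482047, K_2 = 321.5/334.2 = 0.961999, K_3 = 186.5/334.2 = 0.558049
Let ψ = V/F and solve Σ zᵢ(Kᵢ−1)/(1+ψ(Kᵢ−1)) = 0.
Feasibility: ΣzᵢKᵢ = 1.0676, Σzᵢ/Kᵢ = 1.1039 — both > 1, two phases present.
Iterate (Newton) starting at ψ = 0.5:
  ψ = 0.5000: g = -0.01010, g' = -0.1606 → ψ = 0.4371
  ψ = 0.4371: g = -0.00010, g' = -0.1575 → ψ = 0.4365
Converged at ψ = 0.4365.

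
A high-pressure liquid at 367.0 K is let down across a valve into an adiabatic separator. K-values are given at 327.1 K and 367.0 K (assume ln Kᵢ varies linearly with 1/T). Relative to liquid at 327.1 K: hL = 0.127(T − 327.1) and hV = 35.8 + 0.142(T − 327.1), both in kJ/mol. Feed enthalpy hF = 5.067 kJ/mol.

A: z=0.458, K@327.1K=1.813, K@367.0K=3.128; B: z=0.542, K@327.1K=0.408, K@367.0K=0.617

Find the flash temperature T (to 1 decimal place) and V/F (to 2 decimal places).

Adiabatic flash: solve Rachford–Rice at each trial T, then check hF = ψ·hV(T) + (1−ψ)·hL(T).
  T = 327.1 K: K = (1.813, 0.408), RR gives ψ = 0.107, H_out = 3.830 kJ/mol
  T = 367.0 K: K = (3.128, 0.617), RR gives ψ = 0.941, H_out = 39.323 kJ/mol
  T = 347.1 K: K = (2.421, 0.508), RR gives ψ = 0.549, H_out = 22.372 kJ/mol
  T = 337.1 K: K = (2.104, 0.457), RR gives ψ = 0.352, H_out = 13.927 kJ/mol
  T = 332.1 K: K = (1.955, 0.432), RR gives ψ = 0.239, H_out = 9.210 kJ/mol
  T = 329.6 K: K = (1.883, 0.420), RR gives ψ = 0.176, H_out = 6.624 kJ/mol
  T = 328.4 K: K = (1.849, 0.414), RR gives ψ = 0.144, H_out = 5.312 kJ/mol
Linear interpolation between T = 327.1 (H_out = 3.830) and T = 328.4 (H_out = 5.312) on hF = 5.067 gives T ≈ 328.2 K, at which ψ = 0.14.

T = 328.2 K, V/F = 0.14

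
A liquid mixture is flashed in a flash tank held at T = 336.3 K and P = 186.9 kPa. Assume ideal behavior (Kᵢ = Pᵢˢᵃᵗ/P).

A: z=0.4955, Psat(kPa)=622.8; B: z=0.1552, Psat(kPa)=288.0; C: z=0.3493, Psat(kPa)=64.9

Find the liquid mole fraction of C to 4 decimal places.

x_C = 0.7159

Raoult's law: Kᵢ = Pᵢˢᵃᵗ/P = Pᵢˢᵃᵗ/186.9.
  K_A = 622.8/186.9 = 3.332263, K_B = 288.0/186.9 = 1.540931, K_C = 64.9/186.9 = 0.347245
Rachford–Rice: g(V/F) = Σ zᵢ(Kᵢ−1)/(1+V/F(Kᵢ−1)) = 0.
g(0) = ΣzᵢKᵢ − 1 = 1.0116 and g(1) = 1 − Σzᵢ/Kᵢ = -0.2553, so a root lies in (0, 1).
Iterate (Newton) starting at V/F = 0.5:
  V/F = 0.5000: g = 0.26110, g' = -0.9305 → V/F = 0.7806
  V/F = 0.7806: g = 0.00387, g' = -0.9799 → V/F = 0.7845
Converged at V/F = 0.7845.
Compositions from xᵢ = zᵢ/(1+V/F(Kᵢ−1)), yᵢ = Kᵢxᵢ:
  A: x = 0.1751, y = 0.5835
  B: x = 0.1090, y = 0.1679
  C: x = 0.7159, y = 0.2486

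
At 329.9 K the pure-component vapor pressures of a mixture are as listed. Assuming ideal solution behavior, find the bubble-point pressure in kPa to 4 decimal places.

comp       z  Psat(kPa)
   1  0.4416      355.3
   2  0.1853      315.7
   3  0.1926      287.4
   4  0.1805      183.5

Pbub = 303.8747 kPa

At the bubble point ψ → 0, so ΣzᵢKᵢ = 1 with Kᵢ = Pᵢˢᵃᵗ/P ⇒ P = ΣzᵢPᵢˢᵃᵗ.
P = 0.4416·355.3 + 0.1853·315.7 + 0.1926·287.4 + 0.1805·183.5 = 303.8747 kPa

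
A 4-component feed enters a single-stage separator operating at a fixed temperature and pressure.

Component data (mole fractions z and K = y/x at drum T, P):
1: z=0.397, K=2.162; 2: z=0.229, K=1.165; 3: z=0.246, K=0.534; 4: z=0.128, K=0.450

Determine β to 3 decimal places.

β = 0.709

Newton–Raphson from β = 0.47:
  β = 0.470: g = 0.0917, g' = -0.388 → β = 0.707
  β = 0.707: g = 0.0011, g' = -0.389 → β = 0.709
Converged at β = 0.709.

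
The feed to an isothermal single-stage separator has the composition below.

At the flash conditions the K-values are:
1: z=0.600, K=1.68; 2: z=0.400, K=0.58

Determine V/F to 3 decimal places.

Binary case is linear: z₁(K₁−1)(1+V/F(K₂−1)) + z₂(K₂−1)(1+V/F(K₁−1)) = 0
⇒ V/F = [z₁(K₁−1)+z₂(K₂−1)] / [−(K₁−1)(K₂−1)] = 0.2400/0.2856 = 0.840

V/F = 0.840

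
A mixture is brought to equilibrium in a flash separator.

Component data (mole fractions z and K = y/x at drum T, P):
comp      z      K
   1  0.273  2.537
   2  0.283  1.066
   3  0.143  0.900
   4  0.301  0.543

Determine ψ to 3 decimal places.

ψ = 0.708

Iterate (Newton) starting at ψ = 0.5:
  ψ = 0.500: g = 0.0620, g' = -0.315 → ψ = 0.697
  ψ = 0.697: g = 0.0032, g' = -0.288 → ψ = 0.708
Converged at ψ = 0.708.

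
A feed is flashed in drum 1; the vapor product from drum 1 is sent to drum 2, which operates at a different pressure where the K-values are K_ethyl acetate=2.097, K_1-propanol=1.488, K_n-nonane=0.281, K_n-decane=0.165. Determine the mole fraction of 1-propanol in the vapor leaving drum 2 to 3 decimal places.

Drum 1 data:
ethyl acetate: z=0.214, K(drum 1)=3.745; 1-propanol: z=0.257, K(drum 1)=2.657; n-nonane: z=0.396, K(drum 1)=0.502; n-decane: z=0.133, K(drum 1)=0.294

y_1-propanol (drum 2) = 0.428

Drum 1:
Rachford–Rice: g(ψ₁) = Σ zᵢ(Kᵢ−1)/(1+ψ₁(Kᵢ−1)) = 0.
Feasibility: ΣzᵢKᵢ = 1.722, Σzᵢ/Kᵢ = 1.395 — both > 1, two phases present.
Newton–Raphson from ψ₁ = 0.5:
  ψ₁ = 0.500: g = 0.0728, g' = -0.830 → ψ₁ = 0.588
  ψ₁ = 0.588: g = 0.0013, g' = -0.807 → ψ₁ = 0.589
Converged at ψ₁ = 0.589.
Drum-1 compositions:
  ethyl acetate: x = 0.082, y = 0.306
  1-propanol: x = 0.130, y = 0.346
  n-nonane: x = 0.560, y = 0.281
  n-decane: x = 0.228, y = 0.067
Drum-2 feed = drum-1 vapor: z₂ = (0.3062, 0.3455, 0.2814, 0.0670).
Drum 2:
Rachford–Rice: g(ψ₂) = Σ zᵢ(Kᵢ−1)/(1+ψ₂(Kᵢ−1)) = 0.
Feasibility: ΣzᵢKᵢ = 1.246, Σzᵢ/Kᵢ = 1.785 — both > 1, two phases present.
Newton–Raphson from ψ₂ = 0.5:
  ψ₂ = 0.500: g = -0.0594, g' = -0.699 → ψ₂ = 0.415
  ψ₂ = 0.415: g = -0.0029, g' = -0.636 → ψ₂ = 0.411
Converged at ψ₂ = 0.410.
  ethyl acetate: x = 0.211, y = 0.443
  1-propanol: x = 0.288, y = 0.428
  n-nonane: x = 0.399, y = 0.112
  n-decane: x = 0.102, y = 0.017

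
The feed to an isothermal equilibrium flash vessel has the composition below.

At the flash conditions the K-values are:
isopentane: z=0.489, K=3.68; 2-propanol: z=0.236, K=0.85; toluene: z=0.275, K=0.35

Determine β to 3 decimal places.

Let β = V/F and solve Σ zᵢ(Kᵢ−1)/(1+β(Kᵢ−1)) = 0.
g(0) = ΣzᵢKᵢ − 1 = 1.096 and g(1) = 1 − Σzᵢ/Kᵢ = -0.196, so a root lies in (0, 1).
Newton–Raphson from β = 0.5:
  β = 0.500: g = 0.2570, g' = -0.903 → β = 0.785
  β = 0.785: g = 0.0174, g' = -0.856 → β = 0.805
Converged at β = 0.805.

β = 0.805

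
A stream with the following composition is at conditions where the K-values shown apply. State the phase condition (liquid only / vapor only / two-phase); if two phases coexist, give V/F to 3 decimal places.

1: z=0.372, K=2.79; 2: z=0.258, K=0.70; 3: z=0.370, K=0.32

ΣzᵢKᵢ = 1.337; Σzᵢ/Kᵢ = 1.658.
Both exceed 1, so a two-phase solution exists.
Material balance + equilibrium reduce to Σ zᵢ(Kᵢ−1)/(1+ψ(Kᵢ−1)) = 0.
Iterate (Newton) starting at ψ = 0.5:
  ψ = 0.500: g = -0.1209, g' = -0.757 → ψ = 0.340
  ψ = 0.340: g = 0.0003, g' = -0.779 → ψ = 0.341
Converged at ψ = 0.341.

two-phase, V/F = 0.341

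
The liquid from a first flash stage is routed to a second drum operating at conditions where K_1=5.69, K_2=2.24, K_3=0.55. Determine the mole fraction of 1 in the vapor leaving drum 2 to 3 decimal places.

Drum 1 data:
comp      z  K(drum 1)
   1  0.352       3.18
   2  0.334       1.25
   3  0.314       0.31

y_1 (drum 2) = 0.203

Drum 1:
Iterate (Newton) starting at ψ₁ = 0.67:
  ψ₁ = 0.670: g = -0.0196, g' = -0.809 → ψ₁ = 0.646
Converged at ψ₁ = 0.646.
Drum-1 compositions:
  1: x = 0.146, y = 0.465
  2: x = 0.288, y = 0.359
  3: x = 0.566, y = 0.176
Drum-2 feed = drum-1 liquid: z₂ = (0.1462, 0.2876, 0.5662).
Drum 2:
Material balance + equilibrium reduce to Σ zᵢ(Kᵢ−1)/(1+ψ₂(Kᵢ−1)) = 0.
g(0) = ΣzᵢKᵢ − 1 = 0.788 and g(1) = 1 − Σzᵢ/Kᵢ = -0.184, so a root lies in (0, 1).
Newton–Raphson from ψ₂ = 0.38:
  ψ₂ = 0.380: g = 0.1815, g' = -0.787 → ψ₂ = 0.611
  ψ₂ = 0.611: g = 0.0290, g' = -0.577 → ψ₂ = 0.661
  ψ₂ = 0.661: g = 0.0005, g' = -0.557 → ψ₂ = 0.662
Converged at ψ₂ = 0.662.
  1: x = 0.036, y = 0.203
  2: x = 0.158, y = 0.354
  3: x = 0.806, y = 0.444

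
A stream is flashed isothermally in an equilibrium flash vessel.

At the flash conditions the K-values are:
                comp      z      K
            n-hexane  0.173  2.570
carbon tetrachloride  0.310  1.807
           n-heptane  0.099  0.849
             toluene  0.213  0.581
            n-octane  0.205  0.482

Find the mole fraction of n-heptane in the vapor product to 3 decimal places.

Rachford–Rice: g(ψ) = Σ zᵢ(Kᵢ−1)/(1+ψ(Kᵢ−1)) = 0.
g(0) = ΣzᵢKᵢ − 1 = 0.311 and g(1) = 1 − Σzᵢ/Kᵢ = -0.147, so a root lies in (0, 1).
Newton iteration, ψ⁰ = 0.56:
  ψ = 0.560: g = 0.0343, g' = -0.392 → ψ = 0.648
Converged at ψ = 0.648.
Compositions from xᵢ = zᵢ/(1+ψ(Kᵢ−1)), yᵢ = Kᵢxᵢ:
  n-hexane: x = 0.086, y = 0.220
  carbon tetrachloride: x = 0.204, y = 0.368
  n-heptane: x = 0.110, y = 0.093
  toluene: x = 0.292, y = 0.170
  n-octane: x = 0.309, y = 0.149

y_n-heptane = 0.093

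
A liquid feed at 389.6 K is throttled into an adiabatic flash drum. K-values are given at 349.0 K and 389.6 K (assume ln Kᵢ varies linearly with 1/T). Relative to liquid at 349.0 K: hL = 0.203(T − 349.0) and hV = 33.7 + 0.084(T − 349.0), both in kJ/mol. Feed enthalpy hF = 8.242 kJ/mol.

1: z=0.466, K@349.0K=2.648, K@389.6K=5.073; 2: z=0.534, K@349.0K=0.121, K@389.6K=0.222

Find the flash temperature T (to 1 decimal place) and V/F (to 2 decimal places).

Adiabatic flash: solve Rachford–Rice at each trial T, then check hF = ψ·hV(T) + (1−ψ)·hL(T).
  T = 349.0 K: K = (2.648, 0.121), RR gives ψ = 0.206, H_out = 6.946 kJ/mol
  T = 389.6 K: K = (5.073, 0.222), RR gives ψ = 0.468, H_out = 21.748 kJ/mol
  T = 369.3 K: K = (3.731, 0.167), RR gives ψ = 0.364, H_out = 15.498 kJ/mol
  T = 359.1 K: K = (3.156, 0.143), RR gives ψ = 0.296, H_out = 11.662 kJ/mol
  T = 354.1 K: K = (2.897, 0.132), RR gives ψ = 0.255, H_out = 9.478 kJ/mol
  T = 351.6 K: K = (2.773, 0.126), RR gives ψ = 0.232, H_out = 8.281 kJ/mol
  T = 350.3 K: K = (2.710, 0.124), RR gives ψ = 0.219, H_out = 7.626 kJ/mol
Linear interpolation between T = 350.3 (H_out = 7.626) and T = 351.6 (H_out = 8.281) on hF = 8.242 gives T ≈ 351.5 K, at which ψ = 0.23.

T = 351.5 K, V/F = 0.23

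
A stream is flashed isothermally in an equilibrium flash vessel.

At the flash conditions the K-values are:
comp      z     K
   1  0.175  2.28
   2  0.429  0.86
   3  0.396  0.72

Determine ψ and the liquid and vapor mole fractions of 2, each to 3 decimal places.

ψ = 0.196, x_2 = 0.441, y_2 = 0.379

Iterate (Newton) starting at ψ = 0.64:
  ψ = 0.640: g = -0.0779, g' = -0.143 → ψ = 0.095
  ψ = 0.095: g = 0.0251, g' = -0.270 → ψ = 0.188
  ψ = 0.188: g = 0.0019, g' = -0.230 → ψ = 0.196
Converged at ψ = 0.196.
Compositions from xᵢ = zᵢ/(1+ψ(Kᵢ−1)), yᵢ = Kᵢxᵢ:
  1: x = 0.140, y = 0.319
  2: x = 0.441, y = 0.379
  3: x = 0.419, y = 0.302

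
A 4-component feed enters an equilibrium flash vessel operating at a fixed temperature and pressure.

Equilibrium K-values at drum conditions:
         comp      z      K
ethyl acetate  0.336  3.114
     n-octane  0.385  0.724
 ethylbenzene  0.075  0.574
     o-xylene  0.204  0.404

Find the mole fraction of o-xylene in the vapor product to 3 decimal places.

y_o-xylene = 0.119

Material balance + equilibrium reduce to Σ zᵢ(Kᵢ−1)/(1+V/F(Kᵢ−1)) = 0.
g(0) = ΣzᵢKᵢ − 1 = 0.451 and g(1) = 1 − Σzᵢ/Kᵢ = -0.275, so a root lies in (0, 1).
Newton iteration, V/F⁰ = 0.6:
  V/F = 0.600: g = -0.0464, g' = -0.534 → V/F = 0.513
  V/F = 0.513: g = 0.0009, g' = -0.558 → V/F = 0.515
Converged at V/F = 0.515.
Compositions from xᵢ = zᵢ/(1+V/F(Kᵢ−1)), yᵢ = Kᵢxᵢ:
  ethyl acetate: x = 0.161, y = 0.501
  n-octane: x = 0.449, y = 0.325
  ethylbenzene: x = 0.096, y = 0.055
  o-xylene: x = 0.294, y = 0.119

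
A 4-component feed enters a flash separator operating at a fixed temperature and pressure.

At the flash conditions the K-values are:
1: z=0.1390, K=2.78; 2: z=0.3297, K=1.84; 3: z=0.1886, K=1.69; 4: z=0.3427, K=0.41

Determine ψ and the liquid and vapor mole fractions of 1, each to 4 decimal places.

ψ = 0.7482, x_1 = 0.0596, y_1 = 0.1657

Material balance + equilibrium reduce to Σ zᵢ(Kᵢ−1)/(1+ψ(Kᵢ−1)) = 0.
g(0) = ΣzᵢKᵢ − 1 = 0.4523 and g(1) = 1 − Σzᵢ/Kᵢ = -0.1766, so a root lies in (0, 1).
Newton–Raphson from ψ = 0.5:
  ψ = 0.5000: g = 0.13590, g' = -0.5283 → ψ = 0.7572
  ψ = 0.7572: g = -0.00534, g' = -0.5953 → ψ = 0.7483
  ψ = 0.7483: g = -0.00002, g' = -0.5902 → ψ = 0.7482
Converged at ψ = 0.7482.
Compositions from xᵢ = zᵢ/(1+ψ(Kᵢ−1)), yᵢ = Kᵢxᵢ:
  1: x = 0.0596, y = 0.1657
  2: x = 0.2025, y = 0.3725
  3: x = 0.1244, y = 0.2102
  4: x = 0.6135, y = 0.2516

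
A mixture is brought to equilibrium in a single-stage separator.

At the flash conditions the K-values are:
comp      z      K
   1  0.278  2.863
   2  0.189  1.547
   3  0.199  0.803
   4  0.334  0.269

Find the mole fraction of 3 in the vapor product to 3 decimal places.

Newton–Raphson from ψ = 0.54:
  ψ = 0.540: g = -0.1093, g' = -0.770 → ψ = 0.398
  ψ = 0.398: g = -0.0047, g' = -0.720 → ψ = 0.392
Converged at ψ = 0.392.
Compositions from xᵢ = zᵢ/(1+ψ(Kᵢ−1)), yᵢ = Kᵢxᵢ:
  1: x = 0.161, y = 0.460
  2: x = 0.156, y = 0.241
  3: x = 0.216, y = 0.173
  4: x = 0.468, y = 0.126

y_3 = 0.173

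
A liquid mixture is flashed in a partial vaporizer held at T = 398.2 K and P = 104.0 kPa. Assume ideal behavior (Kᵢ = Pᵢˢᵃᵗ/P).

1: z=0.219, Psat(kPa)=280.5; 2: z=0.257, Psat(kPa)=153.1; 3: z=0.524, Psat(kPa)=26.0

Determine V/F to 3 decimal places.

V/F = 0.110

Raoult's law: Kᵢ = Pᵢˢᵃᵗ/P = Pᵢˢᵃᵗ/104.0.
  K_1 = 280.5/104.0 = 2.69712, K_2 = 153.1/104.0 = 1.47212, K_3 = 26.0/104.0 = 0.25000
Newton–Raphson from V/F = 0.5:
  V/F = 0.500: g = -0.3296, g' = -0.977 → V/F = 0.163
  V/F = 0.163: g = -0.0436, g' = -0.819 → V/F = 0.109
  V/F = 0.109: g = 0.0007, g' = -0.850 → V/F = 0.110
Converged at V/F = 0.110.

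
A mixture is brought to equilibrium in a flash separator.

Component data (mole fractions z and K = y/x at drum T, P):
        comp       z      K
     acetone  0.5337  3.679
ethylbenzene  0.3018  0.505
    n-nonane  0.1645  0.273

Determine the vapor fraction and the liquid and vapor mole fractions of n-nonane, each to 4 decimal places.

Let ψ = V/F and solve Σ zᵢ(Kᵢ−1)/(1+ψ(Kᵢ−1)) = 0.
Check two-phase: ΣzᵢKᵢ = 2.1608 > 1 and Σzᵢ/Kᵢ = 1.3453 > 1, so g(0) = 1.1608 > 0 and g(1) = -0.3453 < 0.
Newton–Raphson from ψ = 0.5:
  ψ = 0.5000: g = 0.22473, g' = -1.0450 → ψ = 0.7150
  ψ = 0.7150: g = 0.01008, g' = -1.0049 → ψ = 0.7251
Converged at ψ = 0.7251.
Compositions from xᵢ = zᵢ/(1+ψ(Kᵢ−1)), yᵢ = Kᵢxᵢ:
  acetone: x = 0.1814, y = 0.6673
  ethylbenzene: x = 0.4708, y = 0.2377
  n-nonane: x = 0.3479, y = 0.0950

ψ = 0.7251, x_n-nonane = 0.3479, y_n-nonane = 0.0950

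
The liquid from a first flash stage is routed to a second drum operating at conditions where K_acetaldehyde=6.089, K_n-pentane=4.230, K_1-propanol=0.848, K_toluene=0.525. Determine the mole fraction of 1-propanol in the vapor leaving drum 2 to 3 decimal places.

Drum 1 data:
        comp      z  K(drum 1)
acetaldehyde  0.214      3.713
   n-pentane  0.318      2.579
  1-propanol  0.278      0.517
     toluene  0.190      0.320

y_1-propanol (drum 2) = 0.382

Drum 1:
Rachford–Rice: g(ψ₁) = Σ zᵢ(Kᵢ−1)/(1+ψ₁(Kᵢ−1)) = 0.
g(0) = ΣzᵢKᵢ − 1 = 0.819 and g(1) = 1 − Σzᵢ/Kᵢ = -0.312, so a root lies in (0, 1).
Iterate (Newton) starting at ψ₁ = 0.31:
  ψ₁ = 0.310: g = 0.3308, g' = -1.053 → ψ₁ = 0.624
  ψ₁ = 0.624: g = 0.0517, g' = -0.816 → ψ₁ = 0.688
  ψ₁ = 0.688: g = -0.0003, g' = -0.829 → ψ₁ = 0.687
Converged at ψ₁ = 0.687.
Drum-1 compositions:
  acetaldehyde: x = 0.075, y = 0.277
  n-pentane: x = 0.153, y = 0.393
  1-propanol: x = 0.416, y = 0.215
  toluene: x = 0.357, y = 0.114
Drum-2 feed = drum-1 liquid: z₂ = (0.0747, 0.1525, 0.4161, 0.3567).
Drum 2:
Newton–Raphson from ψ₂ = 0.5:
  ψ₂ = 0.500: g = 0.0050, g' = -0.536 → ψ₂ = 0.509
Converged at ψ₂ = 0.509.
  acetaldehyde: x = 0.021, y = 0.127
  n-pentane: x = 0.058, y = 0.244
  1-propanol: x = 0.451, y = 0.382
  toluene: x = 0.471, y = 0.247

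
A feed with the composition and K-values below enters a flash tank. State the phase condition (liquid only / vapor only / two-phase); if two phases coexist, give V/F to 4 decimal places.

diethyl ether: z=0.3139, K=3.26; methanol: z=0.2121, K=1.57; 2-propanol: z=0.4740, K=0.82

ΣzᵢKᵢ = 1.7450; Σzᵢ/Kᵢ = 0.8094.
Since Σzᵢ/Kᵢ < 1 the mixture is above its dew point — single vapor phase.

vapor only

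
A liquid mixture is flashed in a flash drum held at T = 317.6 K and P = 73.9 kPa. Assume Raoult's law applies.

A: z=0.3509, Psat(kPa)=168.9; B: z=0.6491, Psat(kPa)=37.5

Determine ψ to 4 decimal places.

ψ = 0.2075

Raoult's law: Kᵢ = Pᵢˢᵃᵗ/P = Pᵢˢᵃᵗ/73.9.
  K_A = 168.9/73.9 = 2.285521, K_B = 37.5/73.9 = 0.507442
Material balance + equilibrium reduce to Σ zᵢ(Kᵢ−1)/(1+ψ(Kᵢ−1)) = 0.
Check two-phase: ΣzᵢKᵢ = 1.1314 > 1 and Σzᵢ/Kᵢ = 1.4327 > 1, so g(0) = 0.1314 > 0 and g(1) = -0.4327 < 0.
Binary case is linear: z₁(K₁−1)(1+ψ(K₂−1)) + z₂(K₂−1)(1+ψ(K₁−1)) = 0
⇒ ψ = [z₁(K₁−1)+z₂(K₂−1)] / [−(K₁−1)(K₂−1)] = 0.13137/0.63319 = 0.2075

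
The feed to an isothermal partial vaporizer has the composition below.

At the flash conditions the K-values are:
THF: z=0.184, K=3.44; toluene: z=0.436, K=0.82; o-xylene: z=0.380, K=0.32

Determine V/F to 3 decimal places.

V/F = 0.104

Rachford–Rice: g(V/F) = Σ zᵢ(Kᵢ−1)/(1+V/F(Kᵢ−1)) = 0.
Check two-phase: ΣzᵢKᵢ = 1.112 > 1 and Σzᵢ/Kᵢ = 1.773 > 1, so g(0) = 0.112 > 0 and g(1) = -0.773 < 0.
Newton iteration, V/F⁰ = 0.5:
  V/F = 0.500: g = -0.2755, g' = -0.643 → V/F = 0.071
  V/F = 0.071: g = 0.0313, g' = -1.003 → V/F = 0.103
  V/F = 0.103: g = 0.0014, g' = -0.919 → V/F = 0.104
Converged at V/F = 0.104.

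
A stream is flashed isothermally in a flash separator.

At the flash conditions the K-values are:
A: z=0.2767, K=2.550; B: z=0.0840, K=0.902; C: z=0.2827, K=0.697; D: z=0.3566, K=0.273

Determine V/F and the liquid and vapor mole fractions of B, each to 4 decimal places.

Material balance + equilibrium reduce to Σ zᵢ(Kᵢ−1)/(1+V/F(Kᵢ−1)) = 0.
Feasibility: ΣzᵢKᵢ = 1.0757, Σzᵢ/Kᵢ = 1.9135 — both > 1, two phases present.
Newton–Raphson from V/F = 0.5:
  V/F = 0.5000: g = -0.27529, g' = -0.7132 → V/F = 0.1140
  V/F = 0.1140: g = -0.01523, g' = -0.7329 → V/F = 0.0932
  V/F = 0.0932: g = 0.00020, g' = -0.7527 → V/F = 0.0935
Converged at V/F = 0.0935.
Compositions from xᵢ = zᵢ/(1+V/F(Kᵢ−1)), yᵢ = Kᵢxᵢ:
  A: x = 0.2417, y = 0.6163
  B: x = 0.0848, y = 0.0765
  C: x = 0.2909, y = 0.2028
  D: x = 0.3826, y = 0.1044

V/F = 0.0935, x_B = 0.0848, y_B = 0.0765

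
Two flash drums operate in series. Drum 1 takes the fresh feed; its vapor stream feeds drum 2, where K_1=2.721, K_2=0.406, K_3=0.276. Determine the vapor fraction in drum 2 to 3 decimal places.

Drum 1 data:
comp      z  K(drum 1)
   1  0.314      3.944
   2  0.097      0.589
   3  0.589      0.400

V/F (drum 2) = 0.710

Drum 1:
Let ψ₁ = V/F and solve Σ zᵢ(Kᵢ−1)/(1+ψ₁(Kᵢ−1)) = 0.
Feasibility: ΣzᵢKᵢ = 1.531, Σzᵢ/Kᵢ = 1.717 — both > 1, two phases present.
Iterate (Newton) starting at ψ₁ = 0.5:
  ψ₁ = 0.500: g = -0.1811, g' = -0.904 → ψ₁ = 0.300
  ψ₁ = 0.300: g = 0.0148, g' = -1.105 → ψ₁ = 0.313
Converged at ψ₁ = 0.313.
Drum-1 compositions:
  1: x = 0.163, y = 0.644
  2: x = 0.111, y = 0.066
  3: x = 0.725, y = 0.290
Drum-2 feed = drum-1 vapor: z₂ = (0.6443, 0.0656, 0.2901).
Drum 2:
Rachford–Rice: g(ψ₂) = Σ zᵢ(Kᵢ−1)/(1+ψ₂(Kᵢ−1)) = 0.
Check two-phase: ΣzᵢKᵢ = 1.860 > 1 and Σzᵢ/Kᵢ = 1.449 > 1, so g(0) = 0.860 > 0 and g(1) = -0.449 < 0.
Newton–Raphson from ψ₂ = 0.5:
  ψ₂ = 0.500: g = 0.2114, g' = -0.972 → ψ₂ = 0.718
  ψ₂ = 0.718: g = -0.0088, g' = -1.111 → ψ₂ = 0.710
Converged at ψ₂ = 0.710.
  1: x = 0.290, y = 0.789
  2: x = 0.113, y = 0.046
  3: x = 0.597, y = 0.165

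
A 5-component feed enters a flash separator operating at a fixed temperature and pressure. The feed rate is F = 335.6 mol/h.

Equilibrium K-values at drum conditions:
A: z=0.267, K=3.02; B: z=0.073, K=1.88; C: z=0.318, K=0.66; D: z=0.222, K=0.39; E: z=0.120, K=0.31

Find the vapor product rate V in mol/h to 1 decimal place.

V = 98.9 mol/h

Newton–Raphson from β = 0.68:
  β = 0.680: g = -0.2606, g' = -0.722 → β = 0.319
  β = 0.319: g = -0.0173, g' = -0.705 → β = 0.294
  β = 0.294: g = 0.0002, g' = -0.722 → β = 0.295
Converged at β = 0.295.
Then V = β·F = 0.2946·335.6 = 98.9 mol/h and L = F − V = 236.7 mol/h.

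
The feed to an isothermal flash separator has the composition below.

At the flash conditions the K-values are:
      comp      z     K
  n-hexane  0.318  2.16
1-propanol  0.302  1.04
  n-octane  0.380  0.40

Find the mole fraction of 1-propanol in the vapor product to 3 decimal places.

Iterate (Newton) starting at ψ = 0.5:
  ψ = 0.500: g = -0.0804, g' = -0.451 → ψ = 0.322
  ψ = 0.322: g = -0.0020, g' = -0.437 → ψ = 0.317
Converged at ψ = 0.317.
Compositions from xᵢ = zᵢ/(1+ψ(Kᵢ−1)), yᵢ = Kᵢxᵢ:
  n-hexane: x = 0.232, y = 0.502
  1-propanol: x = 0.298, y = 0.310
  n-octane: x = 0.469, y = 0.188

y_1-propanol = 0.310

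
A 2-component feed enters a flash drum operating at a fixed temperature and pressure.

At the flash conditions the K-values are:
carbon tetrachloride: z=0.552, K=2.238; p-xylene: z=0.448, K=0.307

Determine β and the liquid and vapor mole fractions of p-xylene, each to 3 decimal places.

Newton–Raphson from β = 0.66:
  β = 0.660: g = -0.1961, g' = -0.987 → β = 0.461
  β = 0.461: g = -0.0214, g' = -0.808 → β = 0.435
Converged at β = 0.435.
Compositions from xᵢ = zᵢ/(1+β(Kᵢ−1)), yᵢ = Kᵢxᵢ:
  carbon tetrachloride: x = 0.359, y = 0.803
  p-xylene: x = 0.641, y = 0.197

β = 0.435, x_p-xylene = 0.641, y_p-xylene = 0.197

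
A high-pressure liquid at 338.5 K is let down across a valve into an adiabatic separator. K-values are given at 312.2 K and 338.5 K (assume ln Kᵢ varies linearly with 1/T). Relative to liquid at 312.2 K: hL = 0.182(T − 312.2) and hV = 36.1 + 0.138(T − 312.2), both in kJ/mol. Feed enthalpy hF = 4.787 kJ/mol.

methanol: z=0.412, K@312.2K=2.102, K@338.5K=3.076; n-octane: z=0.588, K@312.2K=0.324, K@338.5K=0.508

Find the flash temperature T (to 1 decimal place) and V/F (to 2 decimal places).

Adiabatic flash: solve Rachford–Rice at each trial T, then check hF = ψ·hV(T) + (1−ψ)·hL(T).
  T = 312.2 K: K = (2.102, 0.324), RR gives ψ = 0.076, H_out = 2.740 kJ/mol
  T = 338.5 K: K = (3.076, 0.508), RR gives ψ = 0.554, H_out = 24.151 kJ/mol
  T = 325.4 K: K = (2.564, 0.410), RR gives ψ = 0.322, H_out = 13.844 kJ/mol
  T = 318.8 K: K = (2.326, 0.365), RR gives ψ = 0.206, H_out = 8.570 kJ/mol
  T = 315.5 K: K = (2.213, 0.344), RR gives ψ = 0.143, H_out = 5.754 kJ/mol
  T = 313.9 K: K = (2.159, 0.334), RR gives ψ = 0.111, H_out = 4.322 kJ/mol
Linear interpolation between T = 313.9 (H_out = 4.322) and T = 315.5 (H_out = 5.754) on hF = 4.787 gives T ≈ 314.4 K, at which ψ = 0.12.

T = 314.4 K, V/F = 0.12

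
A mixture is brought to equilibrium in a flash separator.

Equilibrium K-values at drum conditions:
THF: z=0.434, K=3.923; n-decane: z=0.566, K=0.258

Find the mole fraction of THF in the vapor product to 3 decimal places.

Material balance + equilibrium reduce to Σ zᵢ(Kᵢ−1)/(1+ψ(Kᵢ−1)) = 0.
Feasibility: ΣzᵢKᵢ = 1.849, Σzᵢ/Kᵢ = 2.304 — both > 1, two phases present.
Binary case is linear: z₁(K₁−1)(1+ψ(K₂−1)) + z₂(K₂−1)(1+ψ(K₁−1)) = 0
⇒ ψ = [z₁(K₁−1)+z₂(K₂−1)] / [−(K₁−1)(K₂−1)] = 0.8486/2.1689 = 0.391
Compositions from xᵢ = zᵢ/(1+ψ(Kᵢ−1)), yᵢ = Kᵢxᵢ:
  THF: x = 0.202, y = 0.794
  n-decane: x = 0.798, y = 0.206

y_THF = 0.794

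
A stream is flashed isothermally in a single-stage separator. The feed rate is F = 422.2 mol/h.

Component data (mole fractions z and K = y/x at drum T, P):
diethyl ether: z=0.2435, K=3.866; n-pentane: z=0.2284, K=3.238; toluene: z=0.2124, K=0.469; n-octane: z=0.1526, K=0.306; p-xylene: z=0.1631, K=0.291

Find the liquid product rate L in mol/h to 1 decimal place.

L = 198.0 mol/h

Material balance + equilibrium reduce to Σ zᵢ(Kᵢ−1)/(1+β(Kᵢ−1)) = 0.
Check two-phase: ΣzᵢKᵢ = 1.8747 > 1 and Σzᵢ/Kᵢ = 1.6456 > 1, so g(0) = 0.8747 > 0 and g(1) = -0.6456 < 0.
Newton iteration, β⁰ = 0.5:
  β = 0.5000: g = 0.03318, g' = -1.0728 → β = 0.5309
  β = 0.5309: g = 0.00014, g' = -1.0647 → β = 0.5311
Converged at β = 0.5311.
Then V = β·F = 0.5311·422.2 = 224.2 mol/h and L = F − V = 198.0 mol/h.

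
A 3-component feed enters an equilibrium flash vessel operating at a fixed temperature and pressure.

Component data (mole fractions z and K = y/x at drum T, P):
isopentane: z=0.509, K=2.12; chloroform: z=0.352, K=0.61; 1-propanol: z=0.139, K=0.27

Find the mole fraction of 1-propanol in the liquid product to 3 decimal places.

x_1-propanol = 0.237

Rachford–Rice: g(V/F) = Σ zᵢ(Kᵢ−1)/(1+V/F(Kᵢ−1)) = 0.
g(0) = ΣzᵢKᵢ − 1 = 0.331 and g(1) = 1 − Σzᵢ/Kᵢ = -0.332, so a root lies in (0, 1).
Newton–Raphson from V/F = 0.64:
  V/F = 0.640: g = -0.0413, g' = -0.573 → V/F = 0.568
  V/F = 0.568: g = -0.0012, g' = -0.543 → V/F = 0.566
Converged at V/F = 0.566.
Compositions from xᵢ = zᵢ/(1+V/F(Kᵢ−1)), yᵢ = Kᵢxᵢ:
  isopentane: x = 0.312, y = 0.661
  chloroform: x = 0.452, y = 0.275
  1-propanol: x = 0.237, y = 0.064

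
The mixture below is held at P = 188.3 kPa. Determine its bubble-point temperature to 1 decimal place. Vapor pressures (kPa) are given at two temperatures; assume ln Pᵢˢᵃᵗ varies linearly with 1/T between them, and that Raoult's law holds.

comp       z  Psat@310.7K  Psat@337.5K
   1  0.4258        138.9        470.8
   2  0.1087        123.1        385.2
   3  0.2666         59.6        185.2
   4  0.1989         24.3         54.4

T = 326.2 K

Bubble-point temperature: ΣzᵢPᵢˢᵃᵗ(T) = P. Interpolate ln Pᵢˢᵃᵗ = aᵢ + bᵢ/T.
  T = 310.7 K: ΣzᵢPᵢˢᵃᵗ = 93.25 kPa
  T = 337.5 K: ΣzᵢPᵢˢᵃᵗ = 302.53 kPa
  T = 324.1 K: ΣzᵢPᵢˢᵃᵗ = 171.93 kPa
  T = 330.8 K: ΣzᵢPᵢˢᵃᵗ = 229.33 kPa
  T = 327.5 K: ΣzᵢPᵢˢᵃᵗ = 199.28 kPa
  T = 325.8 K: ΣzᵢPᵢˢᵃᵗ = 185.17 kPa
Interpolating between 325.8 K and 327.5 K gives T ≈ 326.2 K.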